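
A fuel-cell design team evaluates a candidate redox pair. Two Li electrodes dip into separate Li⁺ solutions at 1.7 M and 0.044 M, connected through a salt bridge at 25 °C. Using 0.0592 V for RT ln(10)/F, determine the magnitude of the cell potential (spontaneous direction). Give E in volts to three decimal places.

+0.094 V

For a concentration cell E°cell = 0. The 1.7 M side is the cathode (reduction is favoured where [Li⁺] is higher).
With n = 1, E = −(0.0592/1) log([Li⁺]ₐₙ/[Li⁺]꜀ₐₜ) = −(0.0592/1) log(0.044/1.7) = −(0.0592/1)(-1.587) = +0.094 V.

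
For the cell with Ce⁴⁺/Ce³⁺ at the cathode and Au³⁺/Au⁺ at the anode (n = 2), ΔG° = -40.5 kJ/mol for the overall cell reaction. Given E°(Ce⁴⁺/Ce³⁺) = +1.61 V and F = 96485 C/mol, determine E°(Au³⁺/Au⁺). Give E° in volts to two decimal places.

E°cell = −ΔG°/(nF) = −(-40.5×10³)/((2)(96485)) = +0.210 V.
Since Ce⁴⁺/Ce³⁺ is the cathode and Au³⁺/Au⁺ the anode, E°cell = E°(Ce⁴⁺/Ce³⁺) − E°(Au³⁺/Au⁺).
So E°(Au³⁺/Au⁺) = E°(Ce⁴⁺/Ce³⁺) − E°cell = (+1.61) − (+0.210) = +1.40 V.

+1.40 V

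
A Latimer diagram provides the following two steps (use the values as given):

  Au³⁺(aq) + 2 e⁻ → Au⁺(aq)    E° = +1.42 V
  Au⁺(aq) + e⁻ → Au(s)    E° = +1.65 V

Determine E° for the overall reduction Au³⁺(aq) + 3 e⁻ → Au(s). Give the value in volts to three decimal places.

Adding the free-energy changes (−nFE°) of the two steps gives −n₃FE°₃ = −n₁FE°₁ − n₂FE°₂.
E°₃ = (2×+1.42 + 1×+1.65) / 3 = (+4.490) / 3 = +1.497 V.
Simply averaging or adding the two E° values would be wrong; the electron-weighted sum is required.

+1.497 V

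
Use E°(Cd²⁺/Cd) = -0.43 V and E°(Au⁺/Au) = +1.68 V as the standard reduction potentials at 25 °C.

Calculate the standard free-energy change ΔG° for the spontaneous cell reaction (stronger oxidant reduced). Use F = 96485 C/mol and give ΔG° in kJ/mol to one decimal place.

Au⁺/Au (E° = +1.68 V) is the cathode; Cd²⁺/Cd (E° = -0.43 V) is the anode, so E°cell = +2.11 V.
Balancing electrons gives n = 2 (lcm of 1 and 2).
ΔG° = −nFE° = −(2)(96485)(+2.11) = -407,167 J = -407.2 kJ/mol.

-407.2 kJ/mol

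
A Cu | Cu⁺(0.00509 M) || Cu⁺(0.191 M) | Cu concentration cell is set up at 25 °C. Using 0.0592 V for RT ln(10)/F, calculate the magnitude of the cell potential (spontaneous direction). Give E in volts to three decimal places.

For a concentration cell E°cell = 0. The 0.191 M side is the cathode (reduction is favoured where [Cu⁺] is higher).
With n = 1, E = −(0.0592/1) log([Cu⁺]ₐₙ/[Cu⁺]꜀ₐₜ) = −(0.0592/1) log(0.00509/0.191) = −(0.0592/1)(-1.574) = +0.093 V.

+0.093 V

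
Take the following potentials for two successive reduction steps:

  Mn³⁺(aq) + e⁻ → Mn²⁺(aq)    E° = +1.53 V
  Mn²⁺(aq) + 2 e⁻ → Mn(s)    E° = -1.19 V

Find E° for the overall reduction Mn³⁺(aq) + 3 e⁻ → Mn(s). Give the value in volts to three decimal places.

Since ΔG° = −nFE° is additive over sequential reductions, n₃E°₃ = n₁E°₁ + n₂E°₂.
E°₃ = (1×+1.53 + 2×-1.19) / 3 = (-0.850) / 3 = -0.283 V.
E° values themselves are not directly additive — weighting by electron count is essential.

-0.283 V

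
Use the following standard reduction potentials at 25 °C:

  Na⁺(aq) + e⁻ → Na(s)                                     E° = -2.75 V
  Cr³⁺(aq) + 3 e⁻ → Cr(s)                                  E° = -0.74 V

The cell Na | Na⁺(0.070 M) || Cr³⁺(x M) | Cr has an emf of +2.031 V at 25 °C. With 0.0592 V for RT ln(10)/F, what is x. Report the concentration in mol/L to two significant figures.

0.0040 M

Cr³⁺/Cr is the cathode, Na⁺/Na the anode: E°cell = +2.01 V, n = 3.
Overall reaction: Cr³⁺(aq) + 3 Na(s) → Cr(s) + 3 Na⁺(aq); Q = [Na⁺]^3/[Cr³⁺]^1.
From E = E° − (0.0592/n) log Q: log Q = (E° − E)·n/0.0592 = (+2.01 − (+2.031))·3/0.0592 = -1.0642.
So 1·log[Cr³⁺] = 3·log(0.07) − log Q = -3.4647 − (-1.0642) = -2.4005; [Cr³⁺] = 10^(-2.4005) ≈ 0.0040 M.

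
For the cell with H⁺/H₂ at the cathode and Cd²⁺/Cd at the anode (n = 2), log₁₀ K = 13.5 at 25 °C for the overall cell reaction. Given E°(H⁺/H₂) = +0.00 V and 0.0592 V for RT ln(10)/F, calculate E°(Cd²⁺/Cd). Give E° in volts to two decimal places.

E°cell = (0.0592/n)·log K = (0.0592/2)(13.5) = +0.400 V.
Since H⁺/H₂ is the cathode and Cd²⁺/Cd the anode, E°cell = E°(H⁺/H₂) − E°(Cd²⁺/Cd).
So E°(Cd²⁺/Cd) = E°(H⁺/H₂) − E°cell = (+0.00) − (+0.400) = -0.40 V.

-0.40 V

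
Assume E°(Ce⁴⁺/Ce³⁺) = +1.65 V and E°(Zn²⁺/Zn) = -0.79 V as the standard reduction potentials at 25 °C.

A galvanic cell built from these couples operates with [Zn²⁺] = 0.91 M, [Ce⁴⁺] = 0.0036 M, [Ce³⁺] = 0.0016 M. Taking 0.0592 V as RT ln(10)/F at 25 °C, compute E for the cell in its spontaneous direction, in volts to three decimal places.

Ce⁴⁺/Ce³⁺ is the cathode (higher E°), Zn²⁺/Zn the anode: E°cell = +1.65 − (-0.79) = +2.44 V, n = 2.
Overall: 2 Ce⁴⁺(aq) + Zn(s) → 2 Ce³⁺(aq) + Zn²⁺(aq)
Q = [Ce³⁺]^2·[Zn²⁺] / ([Ce⁴⁺]^2); log Q = -0.745.
E = E° − (0.0592/n) log Q = +2.44 − (0.0592/2)(-0.745) = +2.462 V.

+2.462 V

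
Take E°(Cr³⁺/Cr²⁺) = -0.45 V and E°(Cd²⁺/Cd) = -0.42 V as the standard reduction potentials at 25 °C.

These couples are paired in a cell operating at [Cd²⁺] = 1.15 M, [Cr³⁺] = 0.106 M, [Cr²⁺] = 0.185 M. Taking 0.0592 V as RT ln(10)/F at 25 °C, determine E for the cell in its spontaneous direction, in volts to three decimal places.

Cd²⁺/Cd is the cathode (higher E°), Cr³⁺/Cr²⁺ the anode: E°cell = -0.42 − (-0.45) = +0.03 V, n = 2.
Overall: Cd²⁺(aq) + 2 Cr²⁺(aq) → Cd(s) + 2 Cr³⁺(aq)
Q = [Cr³⁺]^2 / ([Cd²⁺]·[Cr²⁺]^2); log Q = -0.544.
E = E° − (0.0592/n) log Q = +0.03 − (0.0592/2)(-0.544) = +0.046 V.

+0.046 V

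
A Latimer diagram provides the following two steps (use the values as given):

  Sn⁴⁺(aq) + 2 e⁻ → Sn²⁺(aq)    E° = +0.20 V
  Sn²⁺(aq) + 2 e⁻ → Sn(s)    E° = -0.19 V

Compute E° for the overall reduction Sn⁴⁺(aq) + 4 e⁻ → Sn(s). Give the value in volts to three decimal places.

Adding the free-energy changes (−nFE°) of the two steps gives −n₃FE°₃ = −n₁FE°₁ − n₂FE°₂.
E°₃ = (2×+0.20 + 2×-0.19) / 4 = (+0.020) / 4 = +0.005 V.

+0.005 V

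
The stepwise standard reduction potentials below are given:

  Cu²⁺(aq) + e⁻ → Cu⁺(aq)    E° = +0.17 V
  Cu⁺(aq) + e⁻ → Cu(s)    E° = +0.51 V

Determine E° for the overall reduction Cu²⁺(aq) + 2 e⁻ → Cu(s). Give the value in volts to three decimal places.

Adding the free-energy changes (−nFE°) of the two steps gives −n₃FE°₃ = −n₁FE°₁ − n₂FE°₂.
E°₃ = (1×+0.17 + 1×+0.51) / 2 = (+0.680) / 2 = +0.340 V.

+0.340 V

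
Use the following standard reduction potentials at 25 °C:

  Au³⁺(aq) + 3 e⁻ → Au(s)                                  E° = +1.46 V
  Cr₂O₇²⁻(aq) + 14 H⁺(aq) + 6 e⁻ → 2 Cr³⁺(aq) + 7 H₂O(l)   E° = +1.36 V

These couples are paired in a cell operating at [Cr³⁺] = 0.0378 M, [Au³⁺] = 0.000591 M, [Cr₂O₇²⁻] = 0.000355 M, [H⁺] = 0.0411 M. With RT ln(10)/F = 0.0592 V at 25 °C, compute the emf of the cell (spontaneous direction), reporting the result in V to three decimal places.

+0.234 V

Au³⁺/Au is the cathode (higher E°), Cr₂O₇²⁻/Cr³⁺ the anode: E°cell = +1.46 − (+1.36) = +0.10 V, n = 6.
Overall: 2 Au³⁺(aq) + 2 Cr³⁺(aq) + 7 H₂O(l) → 2 Au(s) + Cr₂O₇²⁻(aq) + 14 H⁺(aq)
Q = [Cr₂O₇²⁻]·[H⁺]^14 / ([Au³⁺]^2·[Cr³⁺]^2); log Q = -13.554.
E = E° − (0.0592/n) log Q = +0.10 − (0.0592/6)(-13.554) = +0.234 V.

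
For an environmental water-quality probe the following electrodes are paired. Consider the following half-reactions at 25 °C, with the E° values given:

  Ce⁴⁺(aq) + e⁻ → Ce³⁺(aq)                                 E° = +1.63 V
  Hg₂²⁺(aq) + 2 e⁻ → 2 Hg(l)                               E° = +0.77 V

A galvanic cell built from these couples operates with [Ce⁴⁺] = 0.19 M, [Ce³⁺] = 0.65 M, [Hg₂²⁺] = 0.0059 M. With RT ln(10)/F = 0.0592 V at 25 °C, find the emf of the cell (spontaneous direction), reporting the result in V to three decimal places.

Ce⁴⁺/Ce³⁺ is the cathode (higher E°), Hg₂²⁺/Hg the anode: E°cell = +1.63 − (+0.77) = +0.86 V, n = 2.
Overall: 2 Ce⁴⁺(aq) + 2 Hg(l) → 2 Ce³⁺(aq) + Hg₂²⁺(aq)
Q = [Ce³⁺]^2·[Hg₂²⁺] / ([Ce⁴⁺]^2); log Q = -1.161.
E = E° − (0.0592/n) log Q = +0.86 − (0.0592/2)(-1.161) = +0.894 V.

+0.894 V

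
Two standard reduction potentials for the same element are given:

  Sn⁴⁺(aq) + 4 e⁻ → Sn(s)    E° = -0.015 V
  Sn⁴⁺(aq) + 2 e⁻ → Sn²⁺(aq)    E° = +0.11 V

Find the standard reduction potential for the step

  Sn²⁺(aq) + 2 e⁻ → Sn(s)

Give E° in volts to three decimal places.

-0.140 V

Sequential free energies add, so n₃E°₃ = n₁E°₁ + n₂E°₂.
With n₃ = 4, and the known step contributing 2×(+0.11) V, the unknown satisfies 2·E° = 4×(-0.015) − 2×(+0.11) = -0.280.
E° = -0.280 / 2 = -0.140 V.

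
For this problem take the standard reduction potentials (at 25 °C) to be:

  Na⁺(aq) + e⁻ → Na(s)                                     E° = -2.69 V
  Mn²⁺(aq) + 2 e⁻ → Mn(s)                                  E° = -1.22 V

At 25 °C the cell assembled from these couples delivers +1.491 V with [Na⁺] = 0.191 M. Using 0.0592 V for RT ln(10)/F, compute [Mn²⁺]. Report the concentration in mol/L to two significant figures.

Mn²⁺/Mn is the cathode, Na⁺/Na the anode: E°cell = +1.47 V, n = 2.
Overall reaction: Mn²⁺(aq) + 2 Na(s) → Mn(s) + 2 Na⁺(aq); Q = [Na⁺]^2/[Mn²⁺]^1.
From E = E° − (0.0592/n) log Q: log Q = (E° − E)·n/0.0592 = (+1.47 − (+1.491))·2/0.0592 = -0.7095.
So 1·log[Mn²⁺] = 2·log(0.191) − log Q = -1.4379 − (-0.7095) = -0.7284; [Mn²⁺] = 10^(-0.7284) ≈ 0.19 M.

0.19 M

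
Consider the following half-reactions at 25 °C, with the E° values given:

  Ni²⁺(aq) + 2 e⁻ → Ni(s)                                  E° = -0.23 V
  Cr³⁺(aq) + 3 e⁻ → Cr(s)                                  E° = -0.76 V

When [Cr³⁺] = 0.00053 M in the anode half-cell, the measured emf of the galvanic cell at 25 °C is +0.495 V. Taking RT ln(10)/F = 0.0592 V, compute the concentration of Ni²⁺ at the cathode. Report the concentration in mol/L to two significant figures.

Ni²⁺/Ni is the cathode, Cr³⁺/Cr the anode: E°cell = +0.53 V, n = 6.
Overall reaction: 3 Ni²⁺(aq) + 2 Cr(s) → 3 Ni(s) + 2 Cr³⁺(aq); Q = [Cr³⁺]^2/[Ni²⁺]^3.
From E = E° − (0.0592/n) log Q: log Q = (E° − E)·n/0.0592 = (+0.53 − (+0.495))·6/0.0592 = 3.5473.
So 3·log[Ni²⁺] = 2·log(0.00053) − log Q = -6.5514 − (3.5473) = -10.0987; log[Ni²⁺] = -10.0987 / 3 = -3.3662; [Ni²⁺] = 10^(-3.3662) ≈ 0.00043 M.

0.00043 M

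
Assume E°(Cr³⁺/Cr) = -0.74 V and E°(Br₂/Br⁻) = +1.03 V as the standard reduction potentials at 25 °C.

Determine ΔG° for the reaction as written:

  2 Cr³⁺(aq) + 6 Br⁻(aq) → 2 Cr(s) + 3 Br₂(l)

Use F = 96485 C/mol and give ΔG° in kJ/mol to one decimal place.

As written, Cr³⁺/Cr is reduced (cathode) and Br₂/Br⁻ is oxidised (anode), so E°cell = (-0.74) − (+1.03) = -1.77 V.
Balancing electrons gives n = 6.
ΔG° = −nFE° = −(6)(96485)(-1.77) = 1,024,671 J = +1024.7 kJ/mol.

+1024.7 kJ/mol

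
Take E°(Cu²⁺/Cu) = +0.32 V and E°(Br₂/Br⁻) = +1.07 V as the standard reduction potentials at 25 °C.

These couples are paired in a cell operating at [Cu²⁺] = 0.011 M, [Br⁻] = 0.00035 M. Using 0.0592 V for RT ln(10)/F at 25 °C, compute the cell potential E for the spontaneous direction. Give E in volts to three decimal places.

+1.013 V

Br₂/Br⁻ is the cathode (higher E°), Cu²⁺/Cu the anode: E°cell = +1.07 − (+0.32) = +0.75 V, n = 2.
Overall: Br₂(l) + Cu(s) → 2 Br⁻(aq) + Cu²⁺(aq)
Q = [Br⁻]^2·[Cu²⁺]; log Q = -8.870.
E = E° − (0.0592/n) log Q = +0.75 − (0.0592/2)(-8.870) = +1.013 V.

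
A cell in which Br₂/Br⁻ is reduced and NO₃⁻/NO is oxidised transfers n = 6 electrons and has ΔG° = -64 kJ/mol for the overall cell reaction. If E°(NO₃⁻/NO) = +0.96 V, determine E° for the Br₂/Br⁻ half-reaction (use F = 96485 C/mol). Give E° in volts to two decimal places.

E°cell = −ΔG°/(nF) = −(-64×10³)/((6)(96485)) = +0.111 V.
Since Br₂/Br⁻ is the cathode and NO₃⁻/NO the anode, E°cell = E°(Br₂/Br⁻) − E°(NO₃⁻/NO).
So E°(Br₂/Br⁻) = E°cell + E°(NO₃⁻/NO) = +0.111 + (+0.96) = +1.07 V.

+1.07 V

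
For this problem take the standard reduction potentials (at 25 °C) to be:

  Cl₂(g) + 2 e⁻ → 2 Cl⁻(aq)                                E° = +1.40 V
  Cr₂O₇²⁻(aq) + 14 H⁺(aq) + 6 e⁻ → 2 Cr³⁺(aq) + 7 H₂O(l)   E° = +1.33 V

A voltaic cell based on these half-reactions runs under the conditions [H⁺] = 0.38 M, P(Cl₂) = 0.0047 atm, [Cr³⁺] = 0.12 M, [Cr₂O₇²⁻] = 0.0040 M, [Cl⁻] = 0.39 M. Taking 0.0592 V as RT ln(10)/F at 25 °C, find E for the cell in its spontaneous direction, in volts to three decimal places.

Cl₂/Cl⁻ is the cathode (higher E°), Cr₂O₇²⁻/Cr³⁺ the anode: E°cell = +1.40 − (+1.33) = +0.07 V, n = 6.
Overall: 3 Cl₂(g) + 2 Cr³⁺(aq) + 7 H₂O(l) → 6 Cl⁻(aq) + Cr₂O₇²⁻(aq) + 14 H⁺(aq)
Q = [Cl⁻]^6·[Cr₂O₇²⁻]·[H⁺]^14 / (P(Cl₂)^3·[Cr³⁺]^2); log Q = -1.909.
E = E° − (0.0592/n) log Q = +0.07 − (0.0592/6)(-1.909) = +0.089 V.

+0.089 V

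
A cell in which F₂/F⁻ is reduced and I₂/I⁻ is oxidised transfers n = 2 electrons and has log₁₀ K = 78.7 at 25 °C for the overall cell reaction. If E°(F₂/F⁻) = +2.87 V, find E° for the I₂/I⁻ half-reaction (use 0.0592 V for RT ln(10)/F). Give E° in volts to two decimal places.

+0.54 V

E°cell = (0.0592/n)·log K = (0.0592/2)(78.7) = +2.330 V.
Since F₂/F⁻ is the cathode and I₂/I⁻ the anode, E°cell = E°(F₂/F⁻) − E°(I₂/I⁻).
So E°(I₂/I⁻) = E°(F₂/F⁻) − E°cell = (+2.87) − (+2.330) = +0.54 V.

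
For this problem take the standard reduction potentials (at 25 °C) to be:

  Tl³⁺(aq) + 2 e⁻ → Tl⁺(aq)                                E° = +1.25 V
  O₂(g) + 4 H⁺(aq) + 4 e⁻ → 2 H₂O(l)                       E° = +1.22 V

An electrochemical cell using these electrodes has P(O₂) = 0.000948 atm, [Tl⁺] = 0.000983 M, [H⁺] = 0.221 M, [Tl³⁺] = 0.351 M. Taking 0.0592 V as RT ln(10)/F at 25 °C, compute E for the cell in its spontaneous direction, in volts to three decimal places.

Tl³⁺/Tl⁺ is the cathode (higher E°), O₂/H₂O the anode: E°cell = +1.25 − (+1.22) = +0.03 V, n = 4.
Overall: 2 Tl³⁺(aq) + 2 H₂O(l) → 2 Tl⁺(aq) + O₂(g) + 4 H⁺(aq)
Q = [Tl⁺]^2·P(O₂)·[H⁺]^4 / ([Tl³⁺]^2); log Q = -10.751.
E = E° − (0.0592/n) log Q = +0.03 − (0.0592/4)(-10.751) = +0.189 V.

+0.189 V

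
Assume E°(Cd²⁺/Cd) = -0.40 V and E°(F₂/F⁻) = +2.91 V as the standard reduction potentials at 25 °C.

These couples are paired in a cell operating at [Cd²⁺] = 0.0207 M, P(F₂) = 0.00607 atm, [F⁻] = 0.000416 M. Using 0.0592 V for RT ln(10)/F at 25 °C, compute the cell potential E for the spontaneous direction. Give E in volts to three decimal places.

F₂/F⁻ is the cathode (higher E°), Cd²⁺/Cd the anode: E°cell = +2.91 − (-0.40) = +3.31 V, n = 2.
Overall: F₂(g) + Cd(s) → 2 F⁻(aq) + Cd²⁺(aq)
Q = [F⁻]^2·[Cd²⁺] / (P(F₂)); log Q = -6.229.
E = E° − (0.0592/n) log Q = +3.31 − (0.0592/2)(-6.229) = +3.494 V.

+3.494 V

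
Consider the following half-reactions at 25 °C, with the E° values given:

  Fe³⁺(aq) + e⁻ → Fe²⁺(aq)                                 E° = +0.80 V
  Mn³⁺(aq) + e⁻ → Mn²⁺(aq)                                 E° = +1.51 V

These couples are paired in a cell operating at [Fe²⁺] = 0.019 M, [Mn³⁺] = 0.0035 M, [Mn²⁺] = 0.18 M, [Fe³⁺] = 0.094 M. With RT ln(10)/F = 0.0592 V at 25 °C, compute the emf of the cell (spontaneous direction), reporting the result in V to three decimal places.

Mn³⁺/Mn²⁺ is the cathode (higher E°), Fe³⁺/Fe²⁺ the anode: E°cell = +1.51 − (+0.80) = +0.71 V, n = 1.
Overall: Mn³⁺(aq) + Fe²⁺(aq) → Mn²⁺(aq) + Fe³⁺(aq)
Q = [Mn²⁺]·[Fe³⁺] / ([Mn³⁺]·[Fe²⁺]); log Q = 2.406.
E = E° − (0.0592/n) log Q = +0.71 − (0.0592/1)(2.406) = +0.568 V.

+0.568 V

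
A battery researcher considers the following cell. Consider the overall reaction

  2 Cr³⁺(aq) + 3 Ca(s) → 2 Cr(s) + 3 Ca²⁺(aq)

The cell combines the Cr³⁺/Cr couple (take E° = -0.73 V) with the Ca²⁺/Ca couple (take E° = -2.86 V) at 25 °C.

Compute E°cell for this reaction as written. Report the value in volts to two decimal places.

+2.13 V

The Cr³⁺/Cr couple has the higher reduction potential, so it is the cathode; Ca²⁺/Ca is oxidised at the anode.
E°cell = E°(cathode) − E°(anode) = (-0.73) − (-2.86) = +2.13 V.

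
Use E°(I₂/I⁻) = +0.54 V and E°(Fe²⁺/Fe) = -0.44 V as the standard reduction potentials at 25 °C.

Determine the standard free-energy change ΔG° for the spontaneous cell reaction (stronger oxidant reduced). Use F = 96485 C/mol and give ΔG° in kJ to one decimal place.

I₂/I⁻ (E° = +0.54 V) is the cathode; Fe²⁺/Fe (E° = -0.44 V) is the anode, so E°cell = +0.98 V.
Balancing electrons gives n = 2 (lcm of 2 and 2).
ΔG° = −nFE° = −(2)(96485)(+0.98) = -189,111 J = -189.1 kJ.

-189.1 kJ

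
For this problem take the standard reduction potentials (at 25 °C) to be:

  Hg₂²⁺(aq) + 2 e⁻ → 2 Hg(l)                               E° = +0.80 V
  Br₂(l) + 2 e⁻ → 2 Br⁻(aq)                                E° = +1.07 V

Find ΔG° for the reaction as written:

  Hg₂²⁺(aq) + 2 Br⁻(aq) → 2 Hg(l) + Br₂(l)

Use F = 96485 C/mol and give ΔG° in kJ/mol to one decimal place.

+52.1 kJ/mol

As written, Hg₂²⁺/Hg is reduced (cathode) and Br₂/Br⁻ is oxidised (anode), so E°cell = (+0.80) − (+1.07) = -0.27 V.
Balancing electrons gives n = 2.
ΔG° = −nFE° = −(2)(96485)(-0.27) = 52,102 J = +52.1 kJ/mol.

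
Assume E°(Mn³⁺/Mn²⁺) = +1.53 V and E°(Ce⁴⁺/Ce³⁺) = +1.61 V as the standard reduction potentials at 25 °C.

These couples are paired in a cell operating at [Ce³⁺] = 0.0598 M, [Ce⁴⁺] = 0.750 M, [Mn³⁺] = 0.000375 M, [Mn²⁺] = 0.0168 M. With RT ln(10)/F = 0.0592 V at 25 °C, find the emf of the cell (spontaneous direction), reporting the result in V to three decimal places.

Ce⁴⁺/Ce³⁺ is the cathode (higher E°), Mn³⁺/Mn²⁺ the anode: E°cell = +1.61 − (+1.53) = +0.08 V, n = 1.
Overall: Ce⁴⁺(aq) + Mn²⁺(aq) → Ce³⁺(aq) + Mn³⁺(aq)
Q = [Ce³⁺]·[Mn³⁺] / ([Ce⁴⁺]·[Mn²⁺]); log Q = -2.750.
E = E° − (0.0592/n) log Q = +0.08 − (0.0592/1)(-2.750) = +0.243 V.

+0.243 V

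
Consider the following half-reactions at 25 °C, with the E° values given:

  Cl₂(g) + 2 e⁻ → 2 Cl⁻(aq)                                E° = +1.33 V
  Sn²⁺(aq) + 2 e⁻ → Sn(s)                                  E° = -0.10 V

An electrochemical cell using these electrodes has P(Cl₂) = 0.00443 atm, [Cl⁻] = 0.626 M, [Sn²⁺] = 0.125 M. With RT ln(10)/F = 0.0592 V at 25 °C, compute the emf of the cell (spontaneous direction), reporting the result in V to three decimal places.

Cl₂/Cl⁻ is the cathode (higher E°), Sn²⁺/Sn the anode: E°cell = +1.33 − (-0.10) = +1.43 V, n = 2.
Overall: Cl₂(g) + Sn(s) → 2 Cl⁻(aq) + Sn²⁺(aq)
Q = [Cl⁻]^2·[Sn²⁺] / (P(Cl₂)); log Q = 1.044.
E = E° − (0.0592/n) log Q = +1.43 − (0.0592/2)(1.044) = +1.399 V.

+1.399 V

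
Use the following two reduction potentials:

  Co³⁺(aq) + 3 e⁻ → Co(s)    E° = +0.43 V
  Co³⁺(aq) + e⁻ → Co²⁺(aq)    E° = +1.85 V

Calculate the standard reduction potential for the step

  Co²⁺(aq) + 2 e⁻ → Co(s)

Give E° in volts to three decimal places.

-0.280 V

Sequential free energies add, so n₃E°₃ = n₁E°₁ + n₂E°₂.
With n₃ = 3, and the known step contributing 1×(+1.85) V, the unknown satisfies 2·E° = 3×(+0.43) − 1×(+1.85) = -0.560.
E° = -0.560 / 2 = -0.280 V.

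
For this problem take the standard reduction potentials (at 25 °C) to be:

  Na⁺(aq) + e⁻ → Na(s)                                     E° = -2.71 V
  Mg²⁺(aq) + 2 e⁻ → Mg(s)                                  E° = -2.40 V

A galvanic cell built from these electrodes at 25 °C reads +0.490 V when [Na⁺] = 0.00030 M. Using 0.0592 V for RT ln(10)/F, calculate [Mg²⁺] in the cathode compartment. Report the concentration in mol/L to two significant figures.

0.11 M

Mg²⁺/Mg is the cathode, Na⁺/Na the anode: E°cell = +0.31 V, n = 2.
Overall reaction: Mg²⁺(aq) + 2 Na(s) → Mg(s) + 2 Na⁺(aq); Q = [Na⁺]^2/[Mg²⁺]^1.
From E = E° − (0.0592/n) log Q: log Q = (E° − E)·n/0.0592 = (+0.31 − (+0.490))·2/0.0592 = -6.0811.
So 1·log[Mg²⁺] = 2·log(0.0003) − log Q = -7.0458 − (-6.0811) = -0.9647; [Mg²⁺] = 10^(-0.9647) ≈ 0.11 M.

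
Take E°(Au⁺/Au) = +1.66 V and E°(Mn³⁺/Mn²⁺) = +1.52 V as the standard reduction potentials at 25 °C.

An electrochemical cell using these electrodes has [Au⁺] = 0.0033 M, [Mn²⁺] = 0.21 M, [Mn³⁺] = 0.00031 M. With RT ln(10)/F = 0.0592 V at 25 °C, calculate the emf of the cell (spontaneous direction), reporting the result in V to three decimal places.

+0.161 V

Au⁺/Au is the cathode (higher E°), Mn³⁺/Mn²⁺ the anode: E°cell = +1.66 − (+1.52) = +0.14 V, n = 1.
Overall: Au⁺(aq) + Mn²⁺(aq) → Au(s) + Mn³⁺(aq)
Q = [Mn³⁺] / ([Au⁺]·[Mn²⁺]); log Q = -0.349.
E = E° − (0.0592/n) log Q = +0.14 − (0.0592/1)(-0.349) = +0.161 V.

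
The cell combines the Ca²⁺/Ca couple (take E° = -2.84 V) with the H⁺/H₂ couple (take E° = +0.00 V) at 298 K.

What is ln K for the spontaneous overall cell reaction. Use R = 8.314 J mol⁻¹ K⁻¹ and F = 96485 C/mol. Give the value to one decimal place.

221.2

Cathode: H⁺/H₂; anode: Ca²⁺/Ca. E°cell = (+0.00) − (-2.84) = +2.84 V, with n = 2.
ΔG° = −nFE° = −RT ln K, so ln K = nFE°/(RT) = (2)(96485)(+2.84) / ((8.314)(298)) = 221.198.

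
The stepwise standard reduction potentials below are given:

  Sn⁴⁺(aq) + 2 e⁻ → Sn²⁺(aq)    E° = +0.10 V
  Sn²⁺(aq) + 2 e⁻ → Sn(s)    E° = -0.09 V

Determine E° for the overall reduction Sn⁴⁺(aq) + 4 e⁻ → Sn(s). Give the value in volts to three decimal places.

Standard free energies of sequential steps add: ΔG°₃ = ΔG°₁ + ΔG°₂, so n₃E°₃ = n₁E°₁ + n₂E°₂.
E°₃ = (2×+0.10 + 2×-0.09) / 4 = (+0.020) / 4 = +0.005 V.

+0.005 V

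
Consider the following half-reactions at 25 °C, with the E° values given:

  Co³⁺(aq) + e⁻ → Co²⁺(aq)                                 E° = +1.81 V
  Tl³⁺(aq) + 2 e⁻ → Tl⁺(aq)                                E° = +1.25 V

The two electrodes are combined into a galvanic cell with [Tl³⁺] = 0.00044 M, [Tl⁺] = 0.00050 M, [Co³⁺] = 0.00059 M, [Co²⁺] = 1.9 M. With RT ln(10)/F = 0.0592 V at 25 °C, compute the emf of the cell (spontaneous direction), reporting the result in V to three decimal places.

+0.354 V

Co³⁺/Co²⁺ is the cathode (higher E°), Tl³⁺/Tl⁺ the anode: E°cell = +1.81 − (+1.25) = +0.56 V, n = 2.
Overall: 2 Co³⁺(aq) + Tl⁺(aq) → 2 Co²⁺(aq) + Tl³⁺(aq)
Q = [Co²⁺]^2·[Tl³⁺] / ([Co³⁺]^2·[Tl⁺]); log Q = 6.960.
E = E° − (0.0592/n) log Q = +0.56 − (0.0592/2)(6.960) = +0.354 V.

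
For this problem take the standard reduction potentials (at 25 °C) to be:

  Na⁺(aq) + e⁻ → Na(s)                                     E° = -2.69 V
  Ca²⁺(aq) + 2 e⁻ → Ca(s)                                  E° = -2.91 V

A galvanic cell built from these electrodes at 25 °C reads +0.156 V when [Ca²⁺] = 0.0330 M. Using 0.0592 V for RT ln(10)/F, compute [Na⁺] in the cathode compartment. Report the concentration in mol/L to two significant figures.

0.015 M

Na⁺/Na is the cathode, Ca²⁺/Ca the anode: E°cell = +0.22 V, n = 2.
Overall reaction: 2 Na⁺(aq) + Ca(s) → 2 Na(s) + Ca²⁺(aq); Q = [Ca²⁺]^1/[Na⁺]^2.
From E = E° − (0.0592/n) log Q: log Q = (E° − E)·n/0.0592 = (+0.22 − (+0.156))·2/0.0592 = 2.1622.
So 2·log[Na⁺] = 1·log(0.033) − log Q = -1.4815 − (2.1622) = -3.6437; log[Na⁺] = -3.6437 / 2 = -1.8218; [Na⁺] = 10^(-1.8218) ≈ 0.015 M.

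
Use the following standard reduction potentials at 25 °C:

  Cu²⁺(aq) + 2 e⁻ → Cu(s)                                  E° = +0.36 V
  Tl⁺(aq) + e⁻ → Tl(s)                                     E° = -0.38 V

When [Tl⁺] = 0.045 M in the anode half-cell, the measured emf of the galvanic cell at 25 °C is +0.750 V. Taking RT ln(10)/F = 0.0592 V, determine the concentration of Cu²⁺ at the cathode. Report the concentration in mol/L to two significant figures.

0.0044 M

Cu²⁺/Cu is the cathode, Tl⁺/Tl the anode: E°cell = +0.74 V, n = 2.
Overall reaction: Cu²⁺(aq) + 2 Tl(s) → Cu(s) + 2 Tl⁺(aq); Q = [Tl⁺]^2/[Cu²⁺]^1.
From E = E° − (0.0592/n) log Q: log Q = (E° − E)·n/0.0592 = (+0.74 − (+0.750))·2/0.0592 = -0.3378.
So 1·log[Cu²⁺] = 2·log(0.045) − log Q = -2.6936 − (-0.3378) = -2.3558; [Cu²⁺] = 10^(-2.3558) ≈ 0.0044 M.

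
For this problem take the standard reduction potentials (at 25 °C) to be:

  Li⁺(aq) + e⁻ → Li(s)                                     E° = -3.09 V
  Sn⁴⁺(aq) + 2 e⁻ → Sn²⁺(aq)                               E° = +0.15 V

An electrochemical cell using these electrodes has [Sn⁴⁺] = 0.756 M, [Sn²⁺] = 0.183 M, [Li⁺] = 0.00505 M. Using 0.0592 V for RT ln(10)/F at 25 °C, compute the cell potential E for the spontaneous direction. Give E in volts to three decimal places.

Sn⁴⁺/Sn²⁺ is the cathode (higher E°), Li⁺/Li the anode: E°cell = +0.15 − (-3.09) = +3.24 V, n = 2.
Overall: Sn⁴⁺(aq) + 2 Li(s) → Sn²⁺(aq) + 2 Li⁺(aq)
Q = [Sn²⁺]·[Li⁺]^2 / ([Sn⁴⁺]); log Q = -5.209.
E = E° − (0.0592/n) log Q = +3.24 − (0.0592/2)(-5.209) = +3.394 V.

+3.394 V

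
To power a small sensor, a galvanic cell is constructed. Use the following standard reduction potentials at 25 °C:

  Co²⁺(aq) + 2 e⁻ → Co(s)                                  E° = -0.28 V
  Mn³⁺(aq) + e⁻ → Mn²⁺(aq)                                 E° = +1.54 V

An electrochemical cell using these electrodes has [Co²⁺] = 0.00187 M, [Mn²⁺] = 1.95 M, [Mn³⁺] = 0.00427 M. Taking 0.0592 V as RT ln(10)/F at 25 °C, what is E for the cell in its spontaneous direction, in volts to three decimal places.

+1.743 V

Mn³⁺/Mn²⁺ is the cathode (higher E°), Co²⁺/Co the anode: E°cell = +1.54 − (-0.28) = +1.82 V, n = 2.
Overall: 2 Mn³⁺(aq) + Co(s) → 2 Mn²⁺(aq) + Co²⁺(aq)
Q = [Mn²⁺]^2·[Co²⁺] / ([Mn³⁺]^2); log Q = 2.591.
E = E° − (0.0592/n) log Q = +1.82 − (0.0592/2)(2.591) = +1.743 V.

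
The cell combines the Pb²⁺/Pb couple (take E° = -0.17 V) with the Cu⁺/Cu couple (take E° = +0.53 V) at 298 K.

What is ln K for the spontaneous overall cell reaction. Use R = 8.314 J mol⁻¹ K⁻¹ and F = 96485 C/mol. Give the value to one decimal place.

Cathode: Cu⁺/Cu; anode: Pb²⁺/Pb. E°cell = (+0.53) − (-0.17) = +0.70 V, with n = 2.
ΔG° = −nFE° = −RT ln K, so ln K = nFE°/(RT) = (2)(96485)(+0.70) / ((8.314)(298)) = 54.521.

54.5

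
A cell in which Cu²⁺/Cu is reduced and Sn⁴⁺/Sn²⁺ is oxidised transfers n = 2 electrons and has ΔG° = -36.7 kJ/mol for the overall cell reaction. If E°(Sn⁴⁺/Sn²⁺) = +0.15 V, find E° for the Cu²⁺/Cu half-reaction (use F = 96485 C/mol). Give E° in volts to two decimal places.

E°cell = −ΔG°/(nF) = −(-36.7×10³)/((2)(96485)) = +0.190 V.
Since Cu²⁺/Cu is the cathode and Sn⁴⁺/Sn²⁺ the anode, E°cell = E°(Cu²⁺/Cu) − E°(Sn⁴⁺/Sn²⁺).
So E°(Cu²⁺/Cu) = E°cell + E°(Sn⁴⁺/Sn²⁺) = +0.190 + (+0.15) = +0.34 V.

+0.34 V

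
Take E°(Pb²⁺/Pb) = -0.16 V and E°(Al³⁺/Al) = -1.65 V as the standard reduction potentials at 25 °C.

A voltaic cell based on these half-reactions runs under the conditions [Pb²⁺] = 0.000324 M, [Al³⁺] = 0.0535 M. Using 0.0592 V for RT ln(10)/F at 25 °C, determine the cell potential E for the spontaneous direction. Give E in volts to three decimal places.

+1.412 V

Pb²⁺/Pb is the cathode (higher E°), Al³⁺/Al the anode: E°cell = -0.16 − (-1.65) = +1.49 V, n = 6.
Overall: 3 Pb²⁺(aq) + 2 Al(s) → 3 Pb(s) + 2 Al³⁺(aq)
Q = [Al³⁺]^2 / ([Pb²⁺]^3); log Q = 7.925.
E = E° − (0.0592/n) log Q = +1.49 − (0.0592/6)(7.925) = +1.412 V.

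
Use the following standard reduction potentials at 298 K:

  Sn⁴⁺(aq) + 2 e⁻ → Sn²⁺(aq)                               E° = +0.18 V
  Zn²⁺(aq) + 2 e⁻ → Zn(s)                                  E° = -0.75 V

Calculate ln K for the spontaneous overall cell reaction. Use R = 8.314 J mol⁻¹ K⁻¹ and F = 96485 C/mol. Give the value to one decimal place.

72.4

Cathode: Sn⁴⁺/Sn²⁺; anode: Zn²⁺/Zn. E°cell = (+0.18) − (-0.75) = +0.93 V, with n = 2.
ΔG° = −nFE° = −RT ln K, so ln K = nFE°/(RT) = (2)(96485)(+0.93) / ((8.314)(298)) = 72.435.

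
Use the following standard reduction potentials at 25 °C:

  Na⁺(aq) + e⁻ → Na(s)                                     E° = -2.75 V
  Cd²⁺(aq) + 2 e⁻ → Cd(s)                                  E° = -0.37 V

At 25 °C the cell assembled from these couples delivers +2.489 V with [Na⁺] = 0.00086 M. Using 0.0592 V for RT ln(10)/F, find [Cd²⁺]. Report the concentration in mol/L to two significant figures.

Cd²⁺/Cd is the cathode, Na⁺/Na the anode: E°cell = +2.38 V, n = 2.
Overall reaction: Cd²⁺(aq) + 2 Na(s) → Cd(s) + 2 Na⁺(aq); Q = [Na⁺]^2/[Cd²⁺]^1.
From E = E° − (0.0592/n) log Q: log Q = (E° − E)·n/0.0592 = (+2.38 − (+2.489))·2/0.0592 = -3.6824.
So 1·log[Cd²⁺] = 2·log(0.00086) − log Q = -6.1310 − (-3.6824) = -2.4486; [Cd²⁺] = 10^(-2.4486) ≈ 0.0036 M.

0.0036 M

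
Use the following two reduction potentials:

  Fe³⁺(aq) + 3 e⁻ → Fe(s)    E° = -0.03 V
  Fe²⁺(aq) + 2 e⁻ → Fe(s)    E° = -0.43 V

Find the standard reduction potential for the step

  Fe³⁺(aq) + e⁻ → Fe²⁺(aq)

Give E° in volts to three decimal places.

+0.770 V

Sequential free energies add, so n₃E°₃ = n₁E°₁ + n₂E°₂.
With n₃ = 3, and the known step contributing 2×(-0.43) V, the unknown satisfies 1·E° = 3×(-0.03) − 2×(-0.43) = +0.770.
E° = +0.770 / 1 = +0.770 V.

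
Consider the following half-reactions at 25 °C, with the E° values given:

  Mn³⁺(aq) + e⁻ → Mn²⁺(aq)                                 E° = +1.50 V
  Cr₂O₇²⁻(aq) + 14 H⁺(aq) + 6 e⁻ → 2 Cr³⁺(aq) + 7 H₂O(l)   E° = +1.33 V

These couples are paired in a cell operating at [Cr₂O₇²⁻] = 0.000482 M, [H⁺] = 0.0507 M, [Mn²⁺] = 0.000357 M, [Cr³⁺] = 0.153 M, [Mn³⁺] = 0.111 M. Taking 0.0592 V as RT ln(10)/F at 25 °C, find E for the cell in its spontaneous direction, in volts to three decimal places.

+0.513 V

Mn³⁺/Mn²⁺ is the cathode (higher E°), Cr₂O₇²⁻/Cr³⁺ the anode: E°cell = +1.50 − (+1.33) = +0.17 V, n = 6.
Overall: 6 Mn³⁺(aq) + 2 Cr³⁺(aq) + 7 H₂O(l) → 6 Mn²⁺(aq) + Cr₂O₇²⁻(aq) + 14 H⁺(aq)
Q = [Mn²⁺]^6·[Cr₂O₇²⁻]·[H⁺]^14 / ([Mn³⁺]^6·[Cr³⁺]^2); log Q = -34.772.
E = E° − (0.0592/n) log Q = +0.17 − (0.0592/6)(-34.772) = +0.513 V.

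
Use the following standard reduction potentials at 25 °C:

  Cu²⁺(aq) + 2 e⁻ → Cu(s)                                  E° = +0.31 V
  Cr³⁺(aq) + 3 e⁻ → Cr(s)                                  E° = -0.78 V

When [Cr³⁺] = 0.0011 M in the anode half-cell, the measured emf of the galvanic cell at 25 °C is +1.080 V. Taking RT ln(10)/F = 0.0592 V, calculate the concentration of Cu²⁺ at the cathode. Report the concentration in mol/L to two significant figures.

Cu²⁺/Cu is the cathode, Cr³⁺/Cr the anode: E°cell = +1.09 V, n = 6.
Overall reaction: 3 Cu²⁺(aq) + 2 Cr(s) → 3 Cu(s) + 2 Cr³⁺(aq); Q = [Cr³⁺]^2/[Cu²⁺]^3.
From E = E° − (0.0592/n) log Q: log Q = (E° − E)·n/0.0592 = (+1.09 − (+1.080))·6/0.0592 = 1.0135.
So 3·log[Cu²⁺] = 2·log(0.0011) − log Q = -5.9172 − (1.0135) = -6.9307; log[Cu²⁺] = -6.9307 / 3 = -2.3102; [Cu²⁺] = 10^(-2.3102) ≈ 0.0049 M.

0.0049 M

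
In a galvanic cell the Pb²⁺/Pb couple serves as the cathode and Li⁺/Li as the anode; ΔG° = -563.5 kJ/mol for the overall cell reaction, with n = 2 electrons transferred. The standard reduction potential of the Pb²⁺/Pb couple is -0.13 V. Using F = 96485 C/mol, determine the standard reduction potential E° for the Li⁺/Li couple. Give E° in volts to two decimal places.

-3.05 V

E°cell = −ΔG°/(nF) = −(-563.5×10³)/((2)(96485)) = +2.920 V.
Since Pb²⁺/Pb is the cathode and Li⁺/Li the anode, E°cell = E°(Pb²⁺/Pb) − E°(Li⁺/Li).
So E°(Li⁺/Li) = E°(Pb²⁺/Pb) − E°cell = (-0.13) − (+2.920) = -3.05 V.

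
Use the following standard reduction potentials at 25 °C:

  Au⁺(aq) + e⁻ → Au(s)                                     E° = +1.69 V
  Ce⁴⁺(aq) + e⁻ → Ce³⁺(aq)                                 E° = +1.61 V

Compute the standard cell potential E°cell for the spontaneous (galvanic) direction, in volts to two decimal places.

The Au⁺/Au couple has the higher reduction potential, so it is the cathode; Ce⁴⁺/Ce³⁺ is oxidised at the anode.
E°cell = E°(cathode) − E°(anode) = (+1.69) − (+1.61) = +0.08 V.
Since E°cell > 0, the reaction is spontaneous under standard conditions.

+0.08 V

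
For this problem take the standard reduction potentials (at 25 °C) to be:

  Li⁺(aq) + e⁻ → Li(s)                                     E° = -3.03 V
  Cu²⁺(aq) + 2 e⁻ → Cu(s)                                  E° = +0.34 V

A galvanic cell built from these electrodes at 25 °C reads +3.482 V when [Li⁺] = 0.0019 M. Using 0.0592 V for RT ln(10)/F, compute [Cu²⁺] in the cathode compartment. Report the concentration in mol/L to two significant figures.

0.022 M

Cu²⁺/Cu is the cathode, Li⁺/Li the anode: E°cell = +3.37 V, n = 2.
Overall reaction: Cu²⁺(aq) + 2 Li(s) → Cu(s) + 2 Li⁺(aq); Q = [Li⁺]^2/[Cu²⁺]^1.
From E = E° − (0.0592/n) log Q: log Q = (E° − E)·n/0.0592 = (+3.37 − (+3.482))·2/0.0592 = -3.7838.
So 1·log[Cu²⁺] = 2·log(0.0019) − log Q = -5.4425 − (-3.7838) = -1.6587; [Cu²⁺] = 10^(-1.6587) ≈ 0.022 M.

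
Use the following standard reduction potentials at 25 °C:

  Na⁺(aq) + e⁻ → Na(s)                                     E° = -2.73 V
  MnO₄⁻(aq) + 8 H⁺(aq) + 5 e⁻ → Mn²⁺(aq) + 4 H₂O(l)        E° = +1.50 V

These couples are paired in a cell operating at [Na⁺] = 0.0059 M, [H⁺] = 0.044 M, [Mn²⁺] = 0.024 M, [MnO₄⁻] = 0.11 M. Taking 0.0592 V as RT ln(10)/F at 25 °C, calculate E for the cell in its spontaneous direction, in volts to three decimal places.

MnO₄⁻/Mn²⁺ is the cathode (higher E°), Na⁺/Na the anode: E°cell = +1.50 − (-2.73) = +4.23 V, n = 5.
Overall: MnO₄⁻(aq) + 8 H⁺(aq) + 5 Na(s) → Mn²⁺(aq) + 4 H₂O(l) + 5 Na⁺(aq)
Q = [Mn²⁺]·[Na⁺]^5 / ([MnO₄⁻]·[H⁺]^8); log Q = -0.955.
E = E° − (0.0592/n) log Q = +4.23 − (0.0592/5)(-0.955) = +4.241 V.

+4.241 V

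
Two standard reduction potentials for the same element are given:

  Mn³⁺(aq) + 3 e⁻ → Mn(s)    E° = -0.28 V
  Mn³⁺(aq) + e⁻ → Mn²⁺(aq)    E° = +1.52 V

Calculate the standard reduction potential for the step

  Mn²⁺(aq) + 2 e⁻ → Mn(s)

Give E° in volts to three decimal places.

Sequential free energies add, so n₃E°₃ = n₁E°₁ + n₂E°₂.
With n₃ = 3, and the known step contributing 1×(+1.52) V, the unknown satisfies 2·E° = 3×(-0.28) − 1×(+1.52) = -2.360.
E° = -2.360 / 2 = -1.180 V.

-1.180 V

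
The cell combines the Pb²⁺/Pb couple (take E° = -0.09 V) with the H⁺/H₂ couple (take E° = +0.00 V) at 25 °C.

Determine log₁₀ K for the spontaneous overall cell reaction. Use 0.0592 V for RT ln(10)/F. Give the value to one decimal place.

Cathode: H⁺/H₂; anode: Pb²⁺/Pb. E°cell = +0.09 V, n = 2.
log K = nE°cell / 0.0592 = (2)(+0.09) / 0.0592 = 3.0.

3.0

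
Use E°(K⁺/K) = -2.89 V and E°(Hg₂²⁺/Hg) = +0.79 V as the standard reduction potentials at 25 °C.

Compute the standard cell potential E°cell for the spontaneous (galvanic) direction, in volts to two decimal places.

+3.68 V

The Hg₂²⁺/Hg couple has the higher reduction potential, so it is the cathode; K⁺/K is oxidised at the anode.
E°cell = E°(cathode) − E°(anode) = (+0.79) − (-2.89) = +3.68 V.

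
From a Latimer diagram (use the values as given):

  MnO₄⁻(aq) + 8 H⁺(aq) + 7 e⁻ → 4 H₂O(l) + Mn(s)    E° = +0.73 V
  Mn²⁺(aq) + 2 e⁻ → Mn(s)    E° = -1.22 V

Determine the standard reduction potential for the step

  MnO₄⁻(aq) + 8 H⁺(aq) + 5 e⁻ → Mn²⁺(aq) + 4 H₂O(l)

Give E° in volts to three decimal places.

+1.510 V

Sequential free energies add, so n₃E°₃ = n₁E°₁ + n₂E°₂.
With n₃ = 7, and the known step contributing 2×(-1.22) V, the unknown satisfies 5·E° = 7×(+0.73) − 2×(-1.22) = +7.550.
E° = +7.550 / 5 = +1.510 V.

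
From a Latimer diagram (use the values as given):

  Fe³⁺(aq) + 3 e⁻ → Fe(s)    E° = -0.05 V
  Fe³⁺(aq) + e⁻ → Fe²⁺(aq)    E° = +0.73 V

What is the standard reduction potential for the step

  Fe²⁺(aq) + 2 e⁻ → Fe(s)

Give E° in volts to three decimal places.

Sequential free energies add, so n₃E°₃ = n₁E°₁ + n₂E°₂.
With n₃ = 3, and the known step contributing 1×(+0.73) V, the unknown satisfies 2·E° = 3×(-0.05) − 1×(+0.73) = -0.880.
E° = -0.880 / 2 = -0.440 V.

-0.440 V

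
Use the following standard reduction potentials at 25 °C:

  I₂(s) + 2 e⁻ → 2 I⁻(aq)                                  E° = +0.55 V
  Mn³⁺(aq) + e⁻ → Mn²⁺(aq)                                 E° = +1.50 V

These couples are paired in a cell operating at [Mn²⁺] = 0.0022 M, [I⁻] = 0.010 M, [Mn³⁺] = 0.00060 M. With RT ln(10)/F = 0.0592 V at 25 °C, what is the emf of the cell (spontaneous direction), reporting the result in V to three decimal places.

+0.798 V

Mn³⁺/Mn²⁺ is the cathode (higher E°), I₂/I⁻ the anode: E°cell = +1.50 − (+0.55) = +0.95 V, n = 2.
Overall: 2 Mn³⁺(aq) + 2 I⁻(aq) → 2 Mn²⁺(aq) + I₂(s)
Q = [Mn²⁺]^2 / ([Mn³⁺]^2·[I⁻]^2); log Q = 5.129.
E = E° − (0.0592/n) log Q = +0.95 − (0.0592/2)(5.129) = +0.798 V.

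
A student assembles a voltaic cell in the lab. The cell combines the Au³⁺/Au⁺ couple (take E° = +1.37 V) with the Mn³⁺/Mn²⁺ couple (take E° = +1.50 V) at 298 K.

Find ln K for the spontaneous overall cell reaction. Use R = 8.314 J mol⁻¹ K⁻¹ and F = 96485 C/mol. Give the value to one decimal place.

Cathode: Mn³⁺/Mn²⁺; anode: Au³⁺/Au⁺. E°cell = (+1.50) − (+1.37) = +0.13 V, with n = 2.
ΔG° = −nFE° = −RT ln K, so ln K = nFE°/(RT) = (2)(96485)(+0.13) / ((8.314)(298)) = 10.125.

10.1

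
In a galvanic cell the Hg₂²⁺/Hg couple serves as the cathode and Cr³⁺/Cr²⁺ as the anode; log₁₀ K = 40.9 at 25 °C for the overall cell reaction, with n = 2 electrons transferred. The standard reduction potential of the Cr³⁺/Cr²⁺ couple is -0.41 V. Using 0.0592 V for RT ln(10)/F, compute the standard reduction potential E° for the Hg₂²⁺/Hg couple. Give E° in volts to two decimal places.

E°cell = (0.0592/n)·log K = (0.0592/2)(40.9) = +1.211 V.
Since Hg₂²⁺/Hg is the cathode and Cr³⁺/Cr²⁺ the anode, E°cell = E°(Hg₂²⁺/Hg) − E°(Cr³⁺/Cr²⁺).
So E°(Hg₂²⁺/Hg) = E°cell + E°(Cr³⁺/Cr²⁺) = +1.211 + (-0.41) = +0.80 V.

+0.80 V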